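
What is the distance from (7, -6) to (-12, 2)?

d = sqrt((-19)^2 + (8)^2) = sqrt(425) = 5*sqrt(17)

5*sqrt(17)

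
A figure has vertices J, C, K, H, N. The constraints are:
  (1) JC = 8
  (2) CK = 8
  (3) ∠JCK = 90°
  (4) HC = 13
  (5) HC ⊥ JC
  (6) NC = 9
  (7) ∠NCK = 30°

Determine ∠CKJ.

Step 1: By the law of cosines on triangle KCJ: KJ² = 8² + 8² − 2·8·8·cos(90°) = 128, so KJ = 8·√2.
Step 2: By the inverse law of cosines on triangle CKJ: cos(∠CKJ) = (8² + (8·√2)² − 8²) / (2·8·8·√2) = 128/181.02 = 0.7071, so ∠CKJ = 45°.

Therefore, the measure of angle ∠CKJ = 45°.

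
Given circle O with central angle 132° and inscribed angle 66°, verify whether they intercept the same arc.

By the inscribed angle theorem, if both angles subtend the same arc, the inscribed angle must be half the central angle.
Half of 132° = 66°, which equals the given inscribed angle of 66°.
Therefore, yes, they correspond to the same arc.

Yes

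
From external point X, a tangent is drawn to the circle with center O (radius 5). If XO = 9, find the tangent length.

tangent = √(d² - r²) = √(9² - 5²) = √(81 - 25) = √56 = 2*sqrt(14)

2*sqrt(14)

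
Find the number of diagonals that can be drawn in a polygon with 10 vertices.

Each of the 10 vertices connects to 7 non-adjacent vertices via diagonals.
Total connections = 10 × 7 = 70, but each diagonal is counted twice.
Number of diagonals = 70 / 2 = 35.

35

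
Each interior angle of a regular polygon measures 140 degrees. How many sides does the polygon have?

Each interior angle of a regular n-gon is (n - 2) * 180 / n.
Setting this equal to 140:
(n - 2) * 180 / n = 140
Each exterior angle = 180 - 140 = 40 degrees.
Since exterior angles sum to 360: n = 360 / 40 = 9.

9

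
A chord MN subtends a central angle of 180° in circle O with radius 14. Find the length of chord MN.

Drop a perpendicular from the center to the chord, bisecting both the chord and the central angle.
Each half-chord = r sin(θ/2) = 14 sin(90°).
The full chord = 2 × 14 × sin(90°) = 28.

28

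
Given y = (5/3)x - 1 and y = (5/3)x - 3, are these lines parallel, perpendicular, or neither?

Slope of line 1: m1 = 5/3
Slope of line 2: m2 = 5/3
m1 = m2, so the lines are parallel.

Parallel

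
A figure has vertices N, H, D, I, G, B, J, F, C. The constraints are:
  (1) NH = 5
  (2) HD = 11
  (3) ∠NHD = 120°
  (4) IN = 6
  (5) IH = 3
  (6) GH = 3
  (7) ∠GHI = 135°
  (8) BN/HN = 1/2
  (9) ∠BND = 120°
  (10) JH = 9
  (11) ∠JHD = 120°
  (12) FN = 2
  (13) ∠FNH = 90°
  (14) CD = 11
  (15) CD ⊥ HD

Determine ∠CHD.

Step 1: By the law of cosines on triangle HDC: HC² = 11² + 11² − 2·11·11·cos(90°) = 242, so HC = 11·√2.
Step 2: By the inverse law of cosines on triangle CHD: cos(∠CHD) = ((11·√2)² + 11² − 11²) / (2·11·√2·11) = 242/342.24 = 0.7071, so ∠CHD = 45°.

Therefore, the measure of angle ∠CHD = 45°.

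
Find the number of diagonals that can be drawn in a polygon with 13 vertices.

Total line segments between 13 vertices = C(13,2) = 78.
Subtract the 13 sides: 78 - 13 = 65 diagonals.

65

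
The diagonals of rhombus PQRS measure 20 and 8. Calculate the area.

The diagonals of a rhombus divide it into four right triangles.
Each triangle has legs 20/ 2 = 10 and 8/2 = 4, so each has area (1/2)*10*4 = 20.
Four such triangles give total area = (d1 * d2) / 2 = 80.

80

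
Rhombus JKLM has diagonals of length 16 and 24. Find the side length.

The diagonals of a rhombus bisect each other at right angles.
Half-diagonals: 16/2 = 8 and 24/2 = 12
side = sqrt(8^2 + 12^2)
side = sqrt(64 + 144)
side = sqrt(208) = 4*sqrt(13)

4*sqrt(13)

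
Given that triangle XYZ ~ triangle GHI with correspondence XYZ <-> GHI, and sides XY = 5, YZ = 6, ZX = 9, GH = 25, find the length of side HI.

k = 25/5 = 5. HI = 5 * 6 = 30.

30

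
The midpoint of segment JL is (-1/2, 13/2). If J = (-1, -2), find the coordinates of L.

Using the midpoint formula: M = ((x1 + x2)/2, (y1 + y2)/2)
We know M = (-1/2, 13/2) and J = (-1, -2)
For x: -1/2 = (-1 + x2)/2, so x2 = 2*-1/2 - -1 = 0
For y: 13/2 = (-2 + y2)/2, so y2 = 2*13/2 - -2 = 15
L = (0, 15)

(0, 15)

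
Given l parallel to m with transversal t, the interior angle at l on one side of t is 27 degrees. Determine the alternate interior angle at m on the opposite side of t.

Alternate interior angles lie on opposite sides of the transversal, between the parallel lines.
By the alternate interior angle theorem, they are equal: 27 degrees.

27 degrees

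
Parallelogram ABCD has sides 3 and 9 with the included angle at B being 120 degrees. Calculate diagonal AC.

The diagonal of a parallelogram can be found by treating two adjacent sides and the diagonal as a triangle.
Applying the law of cosines with sides 3, 9 and included angle 120°:
d^2 = 9 + 81 - 54*cos(120°) = 117
d = 3*sqrt(13)

3*sqrt(13)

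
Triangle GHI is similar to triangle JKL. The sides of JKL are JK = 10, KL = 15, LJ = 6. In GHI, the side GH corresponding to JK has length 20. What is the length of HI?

k = 20/10 = 2. HI = 2 * 15 = 30.

30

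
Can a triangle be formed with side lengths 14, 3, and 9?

The longest side is 14. The other two sides sum to 3 + 9 = 12.
Since 12 ≤ 14, the two shorter sides cannot reach around to close the triangle.

No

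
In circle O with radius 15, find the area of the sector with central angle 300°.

The full circle has area πr² = π(15)² = 225*pi.
The sector covers 300° out of 360°, a fraction of 5/6.
Sector area = 225*pi × 5/6 = 375*pi/2.

375*pi/2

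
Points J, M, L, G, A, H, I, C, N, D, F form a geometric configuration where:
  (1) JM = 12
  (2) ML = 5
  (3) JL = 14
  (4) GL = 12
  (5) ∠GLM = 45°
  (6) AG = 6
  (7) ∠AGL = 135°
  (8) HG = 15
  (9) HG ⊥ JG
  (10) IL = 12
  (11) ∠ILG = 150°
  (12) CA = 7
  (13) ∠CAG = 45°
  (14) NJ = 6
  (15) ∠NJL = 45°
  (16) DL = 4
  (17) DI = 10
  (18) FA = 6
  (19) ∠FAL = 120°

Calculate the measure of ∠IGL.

Step 1: By the law of cosines on triangle GLI: GI² = 12² + 12² − 2·12·12·cos(150°) = 537.42, so GI ≈ 23.18.
Step 2: By the inverse law of cosines on triangle IGL: cos(∠IGL) = (23.18² + 12² − 12²) / (2·23.18·12) = 537.42/556.37 = 0.9659, so ∠IGL = 15°.

Therefore, the measure of angle ∠IGL = 15°.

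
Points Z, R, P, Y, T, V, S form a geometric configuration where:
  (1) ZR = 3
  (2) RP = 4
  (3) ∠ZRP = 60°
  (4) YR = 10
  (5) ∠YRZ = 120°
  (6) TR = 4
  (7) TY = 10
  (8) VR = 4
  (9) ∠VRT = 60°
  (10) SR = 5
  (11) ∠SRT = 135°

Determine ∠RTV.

Step 1: By the law of cosines on triangle TRV: TV² = 4² + 4² − 2·4·4·cos(60°) = 16, so TV = 4.
Step 2: By the inverse law of cosines on triangle RTV: cos(∠RTV) = (4² + 4² − 4²) / (2·4·4) = 16/32 = 0.5, so ∠RTV = 60°.

Therefore, the measure of angle ∠RTV = 60°.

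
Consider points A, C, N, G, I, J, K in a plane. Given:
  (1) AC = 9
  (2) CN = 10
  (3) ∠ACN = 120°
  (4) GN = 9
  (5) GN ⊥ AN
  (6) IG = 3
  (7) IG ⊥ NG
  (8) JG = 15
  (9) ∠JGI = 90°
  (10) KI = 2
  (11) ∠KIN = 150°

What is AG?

Step 1: By the law of cosines on triangle NCA: NA² = 10² + 9² − 2·10·9·cos(120°) = 271, so NA ≈ 16.46.
Step 2: By the law of cosines on triangle ANG: AG² = 16.46² + 9² − 2·16.46·9·cos(90°) = 352, so AG = 4·√22.

Therefore, the length of AG = 4·√22.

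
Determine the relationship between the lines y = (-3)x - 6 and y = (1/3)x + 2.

Slope of line 1: m1 = -3
Slope of line 2: m2 = 1/3
m1 * m2 = -1, so perpendicular.

Perpendicular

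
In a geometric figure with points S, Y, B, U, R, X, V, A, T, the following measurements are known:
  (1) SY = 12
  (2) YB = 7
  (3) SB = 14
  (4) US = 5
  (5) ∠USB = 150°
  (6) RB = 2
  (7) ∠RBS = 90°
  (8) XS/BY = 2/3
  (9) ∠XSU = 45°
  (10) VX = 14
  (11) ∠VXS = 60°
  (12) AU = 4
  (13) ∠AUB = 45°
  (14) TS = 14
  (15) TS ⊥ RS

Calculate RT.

Step 1: By the law of cosines on triangle SBR: SR² = 14² + 2² − 2·14·2·cos(90°) = 200, so SR = 10·√2.
Step 2: By the law of cosines on triangle RST: RT² = (10·√2)² + 14² − 2·10·√2·14·cos(90°) = 396, so RT = 6·√11.

Therefore, the length of RT = 6·√11.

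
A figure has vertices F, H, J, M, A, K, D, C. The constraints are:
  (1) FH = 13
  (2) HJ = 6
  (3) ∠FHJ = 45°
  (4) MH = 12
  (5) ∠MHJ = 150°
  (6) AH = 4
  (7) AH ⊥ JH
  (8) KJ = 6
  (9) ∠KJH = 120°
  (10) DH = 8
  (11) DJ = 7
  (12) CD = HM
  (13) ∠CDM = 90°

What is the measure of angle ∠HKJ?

Step 1: By the law of cosines on triangle KJH: KH² = 6² + 6² − 2·6·6·cos(120°) = 108, so KH = 6·√3.
Step 2: By the inverse law of cosines on triangle HKJ: cos(∠HKJ) = ((6·√3)² + 6² − 6²) / (2·6·√3·6) = 108/124.71 = 0.866, so ∠HKJ = 30°.

Therefore, the measure of angle ∠HKJ = 30°.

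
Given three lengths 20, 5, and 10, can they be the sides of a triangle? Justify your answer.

Check the triangle inequality: 5 + 10 = 15 ≤ 20.
Since the sum of two sides does not exceed the third, no triangle can be formed.

No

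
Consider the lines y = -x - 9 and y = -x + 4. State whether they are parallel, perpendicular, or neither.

Slope of line 1: m1 = -1
Slope of line 2: m2 = -1
m1 = m2, so the lines are parallel.

Parallel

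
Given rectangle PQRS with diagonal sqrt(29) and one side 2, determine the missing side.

Using the Pythagorean theorem: d^2 = a^2 + b^2
b^2 = d^2 - a^2
b^2 = 29 - 4
b^2 = 25
b = sqrt(25) = 5

5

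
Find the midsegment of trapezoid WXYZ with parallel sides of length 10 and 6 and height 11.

midsegment = (10 + 6) / 2 = 16 / 2 = 8

8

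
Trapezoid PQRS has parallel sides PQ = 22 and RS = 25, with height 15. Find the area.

Area = (22 + 25) * 15 / 2 = 705 / 2 = 705/2

705/2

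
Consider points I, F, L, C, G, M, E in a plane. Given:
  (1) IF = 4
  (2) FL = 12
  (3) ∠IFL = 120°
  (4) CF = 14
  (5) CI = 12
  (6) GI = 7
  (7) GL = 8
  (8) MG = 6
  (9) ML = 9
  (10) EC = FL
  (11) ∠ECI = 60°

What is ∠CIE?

From the given relations: EC = FL = 12.
Step 1: By the law of cosines on triangle ICE: IE² = 12² + 12² − 2·12·12·cos(60°) = 144, so IE = 12.
Step 2: By the inverse law of cosines on triangle CIE: cos(∠CIE) = (12² + 12² − 12²) / (2·12·12) = 144/288 = 0.5, so ∠CIE = 60°.

Therefore, the measure of angle ∠CIE = 60°.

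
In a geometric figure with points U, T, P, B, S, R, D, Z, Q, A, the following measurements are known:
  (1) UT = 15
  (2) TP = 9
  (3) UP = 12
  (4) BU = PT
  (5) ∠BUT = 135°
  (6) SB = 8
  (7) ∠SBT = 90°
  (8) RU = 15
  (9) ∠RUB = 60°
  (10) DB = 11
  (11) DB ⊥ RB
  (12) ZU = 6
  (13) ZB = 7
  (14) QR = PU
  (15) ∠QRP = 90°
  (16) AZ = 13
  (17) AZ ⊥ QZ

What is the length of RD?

From the given relations: BU = PT = 9.
Step 1: By the law of cosines on triangle BUR: BR² = 9² + 15² − 2·9·15·cos(60°) = 171, so BR = 3·√19.
Step 2: By the law of cosines on triangle RBD: RD² = (3·√19)² + 11² − 2·3·√19·11·cos(90°) = 292, so RD = 2·√73.

Therefore, the length of RD = 2·√73.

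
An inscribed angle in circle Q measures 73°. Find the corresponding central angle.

Central angle = 2 × 73° = 146° (inscribed angle theorem).

146°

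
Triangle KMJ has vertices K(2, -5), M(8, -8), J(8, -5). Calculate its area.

Shoelace: Area = (1/2)|2(-8--5) + 8(-5--5) + 8(-5--8)| = (1/2)(18) = 9

9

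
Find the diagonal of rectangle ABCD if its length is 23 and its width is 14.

A rectangle's diagonal splits it into two right triangles, with the diagonal as the hypotenuse.
By the Pythagorean theorem, d^2 = 23^2 + 14^2 = 725.
Therefore d = sqrt(725) = 5*sqrt(29).

5*sqrt(29)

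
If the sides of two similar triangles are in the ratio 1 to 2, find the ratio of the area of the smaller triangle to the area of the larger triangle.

Area ratio = (side ratio)^2 = (1/2)^2 = 1:4.

1:4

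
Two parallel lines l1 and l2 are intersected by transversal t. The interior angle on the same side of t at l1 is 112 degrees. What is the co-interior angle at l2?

Co-interior (same-side interior) angles are between the parallel lines on the same side of the transversal.
Unlike corresponding or alternate interior angles, they are supplementary rather than equal.
So the angle = 180 - 112 = 68 degrees.

68 degrees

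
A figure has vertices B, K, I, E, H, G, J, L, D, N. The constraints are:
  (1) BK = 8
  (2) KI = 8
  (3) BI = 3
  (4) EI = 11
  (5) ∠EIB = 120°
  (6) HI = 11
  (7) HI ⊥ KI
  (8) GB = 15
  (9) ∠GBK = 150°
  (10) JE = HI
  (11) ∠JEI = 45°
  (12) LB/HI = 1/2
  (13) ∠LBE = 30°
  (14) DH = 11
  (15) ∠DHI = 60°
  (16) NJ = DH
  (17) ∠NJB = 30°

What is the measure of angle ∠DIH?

Step 1: By the law of cosines on triangle IHD: ID² = 11² + 11² − 2·11·11·cos(60°) = 121, so ID = 11.
Step 2: By the inverse law of cosines on triangle DIH: cos(∠DIH) = (11² + 11² − 11²) / (2·11·11) = 121/242 = 0.5, so ∠DIH = 60°.

Therefore, the measure of angle ∠DIH = 60°.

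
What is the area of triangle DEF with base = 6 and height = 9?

Area = (1/2)(6)(9) = 27

27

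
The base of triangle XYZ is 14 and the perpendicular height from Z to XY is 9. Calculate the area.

A triangle's area is half the area of a rectangle with the same base and height.
Area = (1/2) * 14 * 9 = 63.

63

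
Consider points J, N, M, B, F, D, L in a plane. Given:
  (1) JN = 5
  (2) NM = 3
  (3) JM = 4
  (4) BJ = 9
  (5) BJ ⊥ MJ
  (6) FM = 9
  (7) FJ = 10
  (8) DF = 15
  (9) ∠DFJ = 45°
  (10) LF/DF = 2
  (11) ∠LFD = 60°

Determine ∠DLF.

From the given relations: LF = 2·DF = 2·15 = 30.
Step 1: By the law of cosines on triangle LFD: LD² = 30² + 15² − 2·30·15·cos(60°) = 675, so LD = 15·√3.
Step 2: By the inverse law of cosines on triangle DLF: cos(∠DLF) = ((15·√3)² + 30² − 15²) / (2·15·√3·30) = 1350/1558.85 = 0.866, so ∠DLF = 30°.

Therefore, the measure of angle ∠DLF = 30°.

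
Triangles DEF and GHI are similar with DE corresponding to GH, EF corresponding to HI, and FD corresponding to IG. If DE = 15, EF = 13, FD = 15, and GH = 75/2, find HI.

k = 75/2/15 = 5/2. HI = 5/2 * 13 = 65/2.

65/2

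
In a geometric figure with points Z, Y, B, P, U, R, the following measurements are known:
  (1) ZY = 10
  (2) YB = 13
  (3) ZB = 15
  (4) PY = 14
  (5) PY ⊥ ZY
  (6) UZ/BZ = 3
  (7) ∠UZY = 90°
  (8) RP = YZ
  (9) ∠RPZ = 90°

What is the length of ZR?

From the given relations: RP = YZ = 10.
Step 1: By the law of cosines on triangle ZYP: ZP² = 10² + 14² − 2·10·14·cos(90°) = 296, so ZP = 2·√74.
Step 2: By the law of cosines on triangle ZPR: ZR² = (2·√74)² + 10² − 2·2·√74·10·cos(90°) = 396, so ZR = 6·√11.

Therefore, the length of ZR = 6·√11.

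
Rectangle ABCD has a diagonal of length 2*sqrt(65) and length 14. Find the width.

b = sqrt(d^2 - a^2) = sqrt(260 - 196) = sqrt(64) = 8

8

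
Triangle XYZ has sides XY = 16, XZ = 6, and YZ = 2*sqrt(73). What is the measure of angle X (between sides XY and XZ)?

By the inverse law of cosines: cos(X) = (XY² + XZ² - YZ²) / (2 × XY × XZ)
cos(X) = (16² + 6² - (2*sqrt(73))²) / (2 × 16 × 6)
cos(X) = (256 + 36 - (292)) / 192
cos(X) = 0
X = arccos(0) = 90°

90°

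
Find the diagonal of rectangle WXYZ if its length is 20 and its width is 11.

A rectangle's diagonal splits it into two right triangles, with the diagonal as the hypotenuse.
By the Pythagorean theorem, d^2 = 20^2 + 11^2 = 521.
Therefore d = sqrt(521).

sqrt(521)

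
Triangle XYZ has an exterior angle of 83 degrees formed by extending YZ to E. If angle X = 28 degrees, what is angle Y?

angle Y = 83 - 28 = 55 degrees (exterior angle theorem).

55 degrees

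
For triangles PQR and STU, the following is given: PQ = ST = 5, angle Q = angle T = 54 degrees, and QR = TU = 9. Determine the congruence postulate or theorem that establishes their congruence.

The given information matches SAS: Two pairs of corresponding sides and the included angle are equal (Side-Angle-Side).

SAS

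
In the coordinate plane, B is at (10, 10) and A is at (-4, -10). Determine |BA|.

d = sqrt((-4 - 10)^2 + (-10 - 10)^2)
d = sqrt(-14^2 + -20^2)
d = sqrt(196 + 400)
d = sqrt(596) = 2*sqrt(149)

2*sqrt(149)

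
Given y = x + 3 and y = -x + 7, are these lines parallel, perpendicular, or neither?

Slope of line 1: m1 = 1
Slope of line 2: m2 = -1
m1 * m2 = (1) * (-1) = -1 = -1, so the lines are perpendicular.

Perpendicular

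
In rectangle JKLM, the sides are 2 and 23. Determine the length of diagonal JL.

d = sqrt(2^2 + 23^2) = sqrt(533)

sqrt(533)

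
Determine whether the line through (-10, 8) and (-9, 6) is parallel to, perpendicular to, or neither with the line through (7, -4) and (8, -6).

Slope of line 1: m1 = (6 - 8)/(-9 - -10) = -2/1 = -2
Slope of line 2: m2 = (-6 - -4)/(8 - 7) = -2/1 = -2
Since m1 = m2 = -2, the lines are parallel.

Parallel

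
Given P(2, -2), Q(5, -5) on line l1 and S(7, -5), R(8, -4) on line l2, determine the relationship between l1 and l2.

Slope of line 1: m1 = (-5 - -2)/(5 - 2) = -3/3 = -1
Slope of line 2: m2 = (-4 - -5)/(8 - 7) = 1/1 = 1
m1 * m2 = (-1) * (1) = -1 = -1, so the lines are perpendicular.

Perpendicular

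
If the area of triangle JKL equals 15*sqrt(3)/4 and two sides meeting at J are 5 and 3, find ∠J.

sin(C) = 2 * 15*sqrt(3)/4 / (5 * 3) = sqrt(3)/2, so C = arcsin(sqrt(3)/2) = 60°.
Since sin(180° - C) = sin(C), the obtuse angle 120° gives the same area, so C = 60° or C = 120°.

60° or 120°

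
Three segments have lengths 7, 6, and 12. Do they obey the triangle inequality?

Sort the sides: 6, 7, 12.
It suffices to check that the sum of the two smallest exceeds the largest:
6 + 7 = 13 > 12. ✓
Yes, a valid triangle can be formed.

Yes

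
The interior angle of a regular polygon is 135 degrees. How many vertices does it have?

Each interior angle of a regular n-gon is (n - 2) * 180 / n.
Setting this equal to 135:
(n - 2) * 180 / n = 135
Each exterior angle = 180 - 135 = 45 degrees.
Since exterior angles sum to 360: n = 360 / 45 = 8.

8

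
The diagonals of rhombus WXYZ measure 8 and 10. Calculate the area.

Area = (8 * 10) / 2 = 80 / 2 = 40

40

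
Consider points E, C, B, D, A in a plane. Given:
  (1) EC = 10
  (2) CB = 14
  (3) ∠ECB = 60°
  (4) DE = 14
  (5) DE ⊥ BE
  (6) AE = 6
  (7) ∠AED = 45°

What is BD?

Step 1: By the law of cosines on triangle BCE: BE² = 14² + 10² − 2·14·10·cos(60°) = 156, so BE = 2·√39.
Step 2: By the law of cosines on triangle BED: BD² = (2·√39)² + 14² − 2·2·√39·14·cos(90°) = 352, so BD = 4·√22.

Therefore, the length of BD = 4·√22.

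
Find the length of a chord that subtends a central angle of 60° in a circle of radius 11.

Drop a perpendicular from the center to the chord, bisecting both the chord and the central angle.
Each half-chord = r sin(θ/2) = 11 sin(30°).
The full chord = 2 × 11 × sin(30°) = 11.

11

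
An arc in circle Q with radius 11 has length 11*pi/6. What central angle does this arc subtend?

θ = 360 × 11*pi/6 / (2π × 11) = 30° (rearranging arc length formula).

30°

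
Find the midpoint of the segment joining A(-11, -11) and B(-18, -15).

The midpoint is the point halfway along the segment.
Move half the horizontal distance: -11 + (-18 - -11)/2 = -11 + -7/2 = -29/2
Move half the vertical distance: -11 + (-15 - -11)/2 = -11 + -4/2 = -13
Midpoint = (-29/2, -13)

(-29/2, -13)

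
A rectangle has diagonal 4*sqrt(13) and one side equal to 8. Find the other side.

Using the Pythagorean theorem: d^2 = a^2 + b^2
b^2 = d^2 - a^2
b^2 = 208 - 64
b^2 = 144
b = sqrt(144) = 12

12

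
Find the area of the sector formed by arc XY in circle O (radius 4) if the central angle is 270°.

Sector area = π(4²)(3/4) = 12*pi

12*pi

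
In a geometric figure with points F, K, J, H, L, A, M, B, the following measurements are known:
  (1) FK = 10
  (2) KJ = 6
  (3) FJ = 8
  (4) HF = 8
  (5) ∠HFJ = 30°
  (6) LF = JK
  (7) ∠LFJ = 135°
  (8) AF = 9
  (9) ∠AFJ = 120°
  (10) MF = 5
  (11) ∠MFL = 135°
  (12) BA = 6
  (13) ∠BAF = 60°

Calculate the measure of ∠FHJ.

Step 1: By the law of cosines on triangle HFJ: HJ² = 8² + 8² − 2·8·8·cos(30°) = 17.15, so HJ ≈ 4.14.
Step 2: By the inverse law of cosines on triangle FHJ: cos(∠FHJ) = (8² + 4.14² − 8²) / (2·8·4.14) = 17.15/66.26 = 0.2588, so ∠FHJ = 75°.

Therefore, the measure of angle ∠FHJ = 75°.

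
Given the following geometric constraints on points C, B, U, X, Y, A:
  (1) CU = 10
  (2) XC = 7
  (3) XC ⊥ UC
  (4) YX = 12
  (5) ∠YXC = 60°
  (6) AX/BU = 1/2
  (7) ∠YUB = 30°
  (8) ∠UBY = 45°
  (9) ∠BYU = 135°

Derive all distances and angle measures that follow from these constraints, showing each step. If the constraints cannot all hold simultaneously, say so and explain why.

These constraints are not satisfiable: (7), (8) and (9) are the three interior angles of triangle YUB, which must sum to 180°, but 30° + 45° + 135° = 210°. No planar figure meets all of them, so nothing further can be derived.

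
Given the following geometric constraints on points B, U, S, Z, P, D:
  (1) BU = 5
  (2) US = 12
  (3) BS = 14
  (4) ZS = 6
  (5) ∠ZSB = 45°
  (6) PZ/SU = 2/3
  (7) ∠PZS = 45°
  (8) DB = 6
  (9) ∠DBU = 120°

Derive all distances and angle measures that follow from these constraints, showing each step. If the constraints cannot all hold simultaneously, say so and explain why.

The constraints are consistent.

From the given relations:
  PZ = 2/3·SU = 2/3·12 = 8

Step 1: From BS = 14, SZ = 6, and ∠BSZ = 45°, by the law of cosines:
  BZ² = BS² + SZ² - 2·BS·SZ·cos(45°) = 196 + 36 - 118.8 = 113.2
  BZ ≈ 10.64

Step 2: From UB = 5, BD = 6, and ∠UBD = 120°, by the law of cosines:
  UD² = UB² + BD² - 2·UB·BD·cos(120°) = 25 + 36 + 30 = 91
  UD = √91

Step 3: From SZ = 6, ZP = 8, and ∠SZP = 45°, by the law of cosines:
  SP² = SZ² + ZP² - 2·SZ·ZP·cos(45°) = 36 + 64 - 67.88 = 32.12
  SP ≈ 5.67

Step 4: From BS = 14, BU = 5, SU = 12, by the inverse law of cosines:
  cos(∠SBU) = (BS² + BU² - SU²) / (2·BS·BU)
  ∠SBU = 56.63°

Step 5: From UB = 5, US = 12, BS = 14, by the inverse law of cosines:
  cos(∠BUS) = (UB² + US² - BS²) / (2·UB·US)
  ∠BUS = 103°

Step 6: From SB = 14, SU = 12, BU = 5, by the inverse law of cosines:
  cos(∠BSU) = (SB² + SU² - BU²) / (2·SB·SU)
  ∠BSU = 20.36°

Step 7: From BS = 14, BZ = 10.64, SZ = 6, by the inverse law of cosines:
  cos(∠SBZ) = (BS² + BZ² - SZ²) / (2·BS·BZ)
  ∠SBZ = 23.5°

Step 8: From UB = 5, UD = √91, BD = 6, by the inverse law of cosines:
  cos(∠BUD) = (UB² + UD² - BD²) / (2·UB·UD)
  ∠BUD = 33°

Step 9: From SP = 5.67, SZ = 6, PZ = 8, by the inverse law of cosines:
  cos(∠PSZ) = (SP² + SZ² - PZ²) / (2·SP·SZ)
  ∠PSZ = 86.53°

Step 10: From ZB = 10.64, ZS = 6, BS = 14, by the inverse law of cosines:
  cos(∠BZS) = (ZB² + ZS² - BS²) / (2·ZB·ZS)
  ∠BZS = 111.5°

Step 11: From PS = 5.67, PZ = 8, SZ = 6, by the inverse law of cosines:
  cos(∠SPZ) = (PS² + PZ² - SZ²) / (2·PS·PZ)
  ∠SPZ = 48.47°

Step 12: From DB = 6, DU = √91, BU = 5, by the inverse law of cosines:
  cos(∠BDU) = (DB² + DU² - BU²) / (2·DB·DU)
  ∠BDU = 27°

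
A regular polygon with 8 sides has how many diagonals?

Each of the 8 vertices connects to 5 non-adjacent vertices via diagonals.
Total connections = 8 × 5 = 40, but each diagonal is counted twice.
Number of diagonals = 40 / 2 = 20.

20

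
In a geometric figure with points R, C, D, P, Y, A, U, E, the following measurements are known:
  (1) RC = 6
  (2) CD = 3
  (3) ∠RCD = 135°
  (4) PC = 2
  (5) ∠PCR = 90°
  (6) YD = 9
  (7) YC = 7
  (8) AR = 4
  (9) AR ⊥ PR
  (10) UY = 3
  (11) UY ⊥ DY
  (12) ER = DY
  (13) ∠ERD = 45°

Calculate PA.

Step 1: By the law of cosines on triangle PCR: PR² = 2² + 6² − 2·2·6·cos(90°) = 40, so PR = 2·√10.
Step 2: By the law of cosines on triangle PRA: PA² = (2·√10)² + 4² − 2·2·√10·4·cos(90°) = 56, so PA = 2·√14.

Therefore, the length of PA = 2·√14.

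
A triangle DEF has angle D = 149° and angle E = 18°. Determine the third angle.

Let angle F = x. Then 149 + 18 + x = 180.
x = 180 - 167 = 13 degrees.

13 degrees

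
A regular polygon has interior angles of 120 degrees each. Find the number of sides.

The exterior angle is the supplement of the interior angle: 180 - 120 = 60 degrees.
Since the exterior angles of any convex polygon sum to 360 degrees, the number of sides is 360 / 60 = 6.

6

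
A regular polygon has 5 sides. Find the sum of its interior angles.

The sum of interior angles of an n-sided polygon is (n - 2) * 180.
For n = 5: (5 - 2) * 180 = 3 * 180 = 540 degrees.

540 degrees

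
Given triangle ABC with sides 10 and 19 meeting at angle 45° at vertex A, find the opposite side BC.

By the law of cosines: BC^2 = AB^2 + AC^2 - 2*AB*AC*cos(A)
BC^2 = 10^2 + 19^2 - 2*10*19*cos(45°)
BC^2 = 100 + 361 - 380*(sqrt(2)/2)
BC^2 = 461 - 190*sqrt(2)
BC = sqrt(461 - 190*sqrt(2))

sqrt(461 - 190*sqrt(2))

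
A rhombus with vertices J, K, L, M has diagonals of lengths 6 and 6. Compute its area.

Area = (6 * 6) / 2 = 36 / 2 = 18

18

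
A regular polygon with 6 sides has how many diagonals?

The number of diagonals in an n-gon is n(n - 3)/2.
For n = 6: 6(6 - 3)/2 = 6 × 3 / 2 = 9.

9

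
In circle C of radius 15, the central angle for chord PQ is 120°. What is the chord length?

Chord = 2(15) sin(60°) = 15*sqrt(3)

15*sqrt(3)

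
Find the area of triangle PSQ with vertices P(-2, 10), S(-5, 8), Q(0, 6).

Using the Shoelace formula for a triangle:
Area = (1/2)|x0(y1 - y2) + x1(y2 - y0) + x2(y0 - y1)|
Area = (1/2)|-2(8 - 6) + -5(6 - 10) + 0(10 - 8)|
Area = (1/2)|-4 + 20 + 0|
Area = (1/2)|16|
Area = (1/2)(16)
Area = 8

8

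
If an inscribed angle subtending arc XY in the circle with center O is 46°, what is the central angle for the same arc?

Central angle = 2 × 46° = 92° (inscribed angle theorem).

92°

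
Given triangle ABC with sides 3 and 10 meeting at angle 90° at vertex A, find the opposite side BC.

By the law of cosines: BC^2 = AB^2 + AC^2 - 2*AB*AC*cos(A)
BC^2 = 3^2 + 10^2 - 2*3*10*cos(90°)
BC^2 = 9 + 100 - 60*(0)
BC^2 = 109
BC = sqrt(109)

sqrt(109)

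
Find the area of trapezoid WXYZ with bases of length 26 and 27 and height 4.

Area = (26 + 27) * 4 / 2 = 212 / 2 = 106

106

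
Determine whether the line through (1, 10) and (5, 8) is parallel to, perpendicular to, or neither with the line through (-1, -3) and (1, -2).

Slope of line 1: m1 = (8 - 10)/(5 - 1) = -2/4 = -1/2
Slope of line 2: m2 = (-2 - -3)/(1 - -1) = 1/2 = 1/2
m1 != m2 and m1*m2 = -1/4 != -1. Neither.

Neither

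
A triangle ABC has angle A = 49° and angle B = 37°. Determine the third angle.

Let angle C = x. Then 49 + 37 + x = 180.
x = 180 - 86 = 94 degrees.

94 degrees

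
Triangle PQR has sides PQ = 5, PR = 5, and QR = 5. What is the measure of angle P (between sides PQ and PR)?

When all three sides of a triangle are known, the law of cosines can be rearranged to find any angle.
cos(C) = (a² + b² - c²) / (2ab) gives cos(P) = 1/2.
Taking the inverse cosine: P = 60°.

60°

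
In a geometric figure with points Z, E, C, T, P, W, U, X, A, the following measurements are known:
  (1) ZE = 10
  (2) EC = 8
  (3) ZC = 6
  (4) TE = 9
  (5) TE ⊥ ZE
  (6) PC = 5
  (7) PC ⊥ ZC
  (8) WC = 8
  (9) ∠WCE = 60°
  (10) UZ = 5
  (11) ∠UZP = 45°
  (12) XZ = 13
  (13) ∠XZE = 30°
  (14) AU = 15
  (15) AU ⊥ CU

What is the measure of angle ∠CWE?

Step 1: By the law of cosines on triangle WCE: WE² = 8² + 8² − 2·8·8·cos(60°) = 64, so WE = 8.
Step 2: By the inverse law of cosines on triangle CWE: cos(∠CWE) = (8² + 8² − 8²) / (2·8·8) = 64/128 = 0.5, so ∠CWE = 60°.

Therefore, the measure of angle ∠CWE = 60°.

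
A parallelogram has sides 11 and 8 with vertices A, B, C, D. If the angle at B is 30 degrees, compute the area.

The area of a parallelogram equals the product of two adjacent sides times the sine of the included angle.
This is because the height equals 8 * sin(30°) = 4.
Area = 11 * 4 = 44

44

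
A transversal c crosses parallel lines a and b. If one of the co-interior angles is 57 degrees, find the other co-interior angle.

Co-interior angles (same-side interior) formed by parallel lines and a transversal are supplementary (sum to 180 degrees).
The given angle is 57 degrees.
The co-interior angle = 180 - 57 = 123 degrees.

123 degrees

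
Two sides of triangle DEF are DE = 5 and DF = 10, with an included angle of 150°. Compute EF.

Law of cosines: EF^2 = 5^2 + 10^2 - 2(5)(10)cos(150°) = 50*sqrt(3) + 125, so EF = 5*sqrt(2*sqrt(3) + 5).

5*sqrt(2*sqrt(3) + 5)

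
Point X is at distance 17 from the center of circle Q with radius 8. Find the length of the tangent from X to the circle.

Let T be the point of tangency. Then QT ⊥ XT (radius ⊥ tangent).
In right triangle QTX: QX² = QT² + XT²
17² = 8² + XT²
XT² = 225, XT = 15

15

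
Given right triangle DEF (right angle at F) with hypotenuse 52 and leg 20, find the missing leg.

EF = sqrt(52^2 - 20^2) = sqrt(2304) = 48

48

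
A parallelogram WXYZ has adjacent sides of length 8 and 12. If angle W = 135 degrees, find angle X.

Consecutive angles are supplementary: angle X = 180 - 135 = 45 degrees.

45 degrees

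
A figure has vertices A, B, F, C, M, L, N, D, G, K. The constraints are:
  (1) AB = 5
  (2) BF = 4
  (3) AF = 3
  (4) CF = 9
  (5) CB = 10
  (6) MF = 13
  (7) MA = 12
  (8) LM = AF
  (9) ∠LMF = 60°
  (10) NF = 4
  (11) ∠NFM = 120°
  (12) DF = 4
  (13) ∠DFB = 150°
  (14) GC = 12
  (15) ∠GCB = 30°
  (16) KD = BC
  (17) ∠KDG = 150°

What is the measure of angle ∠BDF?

Step 1: By the law of cosines on triangle DFB: DB² = 4² + 4² − 2·4·4·cos(150°) = 59.71, so DB ≈ 7.73.
Step 2: By the inverse law of cosines on triangle BDF: cos(∠BDF) = (7.73² + 4² − 4²) / (2·7.73·4) = 59.71/61.82 = 0.9659, so ∠BDF = 15°.

Therefore, the measure of angle ∠BDF = 15°.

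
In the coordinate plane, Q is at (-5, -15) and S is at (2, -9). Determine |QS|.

The horizontal distance is |2 - -5| = 7 and the vertical distance is |-9 - -15| = 6.
By the Pythagorean theorem, d = sqrt(7^2 + 6^2) = sqrt(85).

sqrt(85)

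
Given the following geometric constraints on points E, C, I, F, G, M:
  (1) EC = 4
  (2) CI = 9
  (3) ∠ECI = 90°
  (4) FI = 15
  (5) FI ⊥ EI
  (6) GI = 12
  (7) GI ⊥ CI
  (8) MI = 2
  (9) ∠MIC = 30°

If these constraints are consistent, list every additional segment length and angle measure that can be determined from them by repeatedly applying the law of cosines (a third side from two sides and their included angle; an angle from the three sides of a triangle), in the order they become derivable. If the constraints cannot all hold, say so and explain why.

The constraints are consistent. Derivable facts, in order:
After 1 step:
- CG = 15
- CM ≈ 7.34
- EI = √97
After 2 steps:
- EF ≈ 17.94
- ∠CEI = 66.04°
- ∠CGI = 36.87°
- ∠CIE = 23.96°
- ∠CMI = 142.17°
- ∠GCI = 53.13°
- ∠ICM = 7.83°
After 3 steps:
- ∠EFI = 33.29°
- ∠FEI = 56.71°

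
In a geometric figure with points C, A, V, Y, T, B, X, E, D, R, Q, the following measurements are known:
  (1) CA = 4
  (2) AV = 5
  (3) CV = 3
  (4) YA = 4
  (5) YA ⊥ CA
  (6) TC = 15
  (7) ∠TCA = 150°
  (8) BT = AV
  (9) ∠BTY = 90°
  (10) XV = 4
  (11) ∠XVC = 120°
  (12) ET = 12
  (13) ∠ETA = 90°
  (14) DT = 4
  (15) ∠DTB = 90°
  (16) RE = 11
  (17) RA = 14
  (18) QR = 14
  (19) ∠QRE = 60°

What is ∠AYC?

Step 1: By the law of cosines on triangle YAC: YC² = 4² + 4² − 2·4·4·cos(90°) = 32, so YC = 4·√2.
Step 2: By the inverse law of cosines on triangle AYC: cos(∠AYC) = (4² + (4·√2)² − 4²) / (2·4·4·√2) = 32/45.25 = 0.7071, so ∠AYC = 45°.

Therefore, the measure of angle ∠AYC = 45°.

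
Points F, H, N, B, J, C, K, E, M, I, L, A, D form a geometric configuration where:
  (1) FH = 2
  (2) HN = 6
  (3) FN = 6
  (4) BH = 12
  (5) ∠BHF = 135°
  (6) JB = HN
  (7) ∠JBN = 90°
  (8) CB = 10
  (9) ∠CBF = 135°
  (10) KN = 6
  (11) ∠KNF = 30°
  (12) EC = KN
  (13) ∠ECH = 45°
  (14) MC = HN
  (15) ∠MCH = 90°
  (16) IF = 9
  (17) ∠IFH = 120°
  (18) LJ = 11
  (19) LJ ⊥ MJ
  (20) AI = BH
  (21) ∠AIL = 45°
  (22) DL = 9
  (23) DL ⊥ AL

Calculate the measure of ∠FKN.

Step 1: By the law of cosines on triangle KNF: KF² = 6² + 6² − 2·6·6·cos(30°) = 9.65, so KF ≈ 3.11.
Step 2: By the inverse law of cosines on triangle FKN: cos(∠FKN) = (3.11² + 6² − 6²) / (2·3.11·6) = 9.65/37.27 = 0.2588, so ∠FKN = 75°.

Therefore, the measure of angle ∠FKN = 75°.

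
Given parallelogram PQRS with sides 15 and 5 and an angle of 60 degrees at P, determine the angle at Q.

Opposite sides of a parallelogram are parallel, so consecutive angles form co-interior angles on a transversal.
Co-interior angles sum to 180°, giving angle Q = 180 - 60 = 120 degrees.

120 degrees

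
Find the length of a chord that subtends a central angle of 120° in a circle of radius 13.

Chord = 2(13) sin(60°) = 13*sqrt(3)

13*sqrt(3)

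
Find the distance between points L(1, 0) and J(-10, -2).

The horizontal distance is |-10 - 1| = 11 and the vertical distance is |-2 - 0| = 2.
By the Pythagorean theorem, d = sqrt(11^2 + 2^2) = sqrt(125) = 5*sqrt(5).

5*sqrt(5)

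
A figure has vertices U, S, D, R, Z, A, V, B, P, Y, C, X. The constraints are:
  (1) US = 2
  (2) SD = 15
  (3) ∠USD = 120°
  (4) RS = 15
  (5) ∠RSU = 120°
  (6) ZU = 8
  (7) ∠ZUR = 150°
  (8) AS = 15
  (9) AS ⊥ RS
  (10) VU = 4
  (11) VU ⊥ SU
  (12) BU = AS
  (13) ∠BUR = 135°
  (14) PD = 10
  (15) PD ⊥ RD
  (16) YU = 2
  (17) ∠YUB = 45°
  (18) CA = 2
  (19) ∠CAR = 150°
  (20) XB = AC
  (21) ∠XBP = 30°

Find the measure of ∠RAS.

Step 1: By the law of cosines on triangle ASR: AR² = 15² + 15² − 2·15·15·cos(90°) = 450, so AR = 15·√2.
Step 2: By the inverse law of cosines on triangle RAS: cos(∠RAS) = ((15·√2)² + 15² − 15²) / (2·15·√2·15) = 450/636.4 = 0.7071, so ∠RAS = 45°.

Therefore, the measure of angle ∠RAS = 45°.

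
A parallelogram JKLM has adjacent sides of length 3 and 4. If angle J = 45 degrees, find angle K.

In a parallelogram, consecutive angles are supplementary (sum to 180°).
angle K = 180 - angle J
angle K = 180 - 45
angle K = 135 degrees

135 degrees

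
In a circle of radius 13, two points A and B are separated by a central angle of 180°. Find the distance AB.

Drop a perpendicular from the center to the chord, bisecting both the chord and the central angle.
Each half-chord = r sin(θ/2) = 13 sin(90°).
The full chord = 2 × 13 × sin(90°) = 26.

26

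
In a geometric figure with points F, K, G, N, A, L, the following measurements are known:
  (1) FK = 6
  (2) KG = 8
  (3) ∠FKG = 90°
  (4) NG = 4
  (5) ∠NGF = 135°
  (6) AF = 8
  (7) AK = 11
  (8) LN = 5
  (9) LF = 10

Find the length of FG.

Step 1: By the law of cosines on triangle FKG: FG² = 6² + 8² − 2·6·8·cos(90°) = 100, so FG = 10.

Therefore, the length of FG = 10.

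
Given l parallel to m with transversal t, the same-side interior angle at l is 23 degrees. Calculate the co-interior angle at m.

Co-interior angles (same-side interior) formed by parallel lines and a transversal are supplementary (sum to 180 degrees).
The given angle is 23 degrees.
The co-interior angle = 180 - 23 = 157 degrees.

157 degrees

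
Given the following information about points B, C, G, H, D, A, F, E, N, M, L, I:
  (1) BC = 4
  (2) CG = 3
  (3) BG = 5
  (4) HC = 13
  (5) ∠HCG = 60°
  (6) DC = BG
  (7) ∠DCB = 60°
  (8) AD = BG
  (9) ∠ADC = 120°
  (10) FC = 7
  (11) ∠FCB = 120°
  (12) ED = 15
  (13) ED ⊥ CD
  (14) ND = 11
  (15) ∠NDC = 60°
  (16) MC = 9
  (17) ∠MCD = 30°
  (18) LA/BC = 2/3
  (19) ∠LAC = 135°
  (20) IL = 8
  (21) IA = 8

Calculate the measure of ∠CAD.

From the given relations: AD = BG = 5; DC = BG = 5.
Step 1: By the law of cosines on triangle ADC: AC² = 5² + 5² − 2·5·5·cos(120°) = 75, so AC = 5·√3.
Step 2: By the inverse law of cosines on triangle CAD: cos(∠CAD) = ((5·√3)² + 5² − 5²) / (2·5·√3·5) = 75/86.6 = 0.866, so ∠CAD = 30°.

Therefore, the measure of angle ∠CAD = 30°.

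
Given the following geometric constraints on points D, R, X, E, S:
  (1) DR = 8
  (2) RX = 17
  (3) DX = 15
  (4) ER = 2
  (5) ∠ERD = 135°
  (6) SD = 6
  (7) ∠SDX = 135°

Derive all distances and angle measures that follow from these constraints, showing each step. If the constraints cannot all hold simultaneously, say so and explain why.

The constraints are consistent.

Step 1: From DR = 8, RE = 2, and ∠DRE = 135°, by the law of cosines:
  DE² = DR² + RE² - 2·DR·RE·cos(135°) = 64 + 4 + 22.63 = 90.63
  DE ≈ 9.52

Step 2: From XD = 15, DS = 6, and ∠XDS = 135°, by the law of cosines:
  XS² = XD² + DS² - 2·XD·DS·cos(135°) = 225 + 36 + 127.3 = 388.3
  XS ≈ 19.7

Step 3: From DR = 8, DX = 15, RX = 17, by the inverse law of cosines:
  cos(∠RDX) = (DR² + DX² - RX²) / (2·DR·DX)
  ∠RDX = 90°

Step 4: From RD = 8, RX = 17, DX = 15, by the inverse law of cosines:
  cos(∠DRX) = (RD² + RX² - DX²) / (2·RD·RX)
  ∠DRX = 61.93°

Step 5: From XD = 15, XR = 17, DR = 8, by the inverse law of cosines:
  cos(∠DXR) = (XD² + XR² - DR²) / (2·XD·XR)
  ∠DXR = 28.07°

Step 6: From DE = 9.52, DR = 8, ER = 2, by the inverse law of cosines:
  cos(∠EDR) = (DE² + DR² - ER²) / (2·DE·DR)
  ∠EDR = 8.54°

Step 7: From XD = 15, XS = 19.7, DS = 6, by the inverse law of cosines:
  cos(∠DXS) = (XD² + XS² - DS²) / (2·XD·XS)
  ∠DXS = 12.43°

Step 8: From ED = 9.52, ER = 2, DR = 8, by the inverse law of cosines:
  cos(∠DER) = (ED² + ER² - DR²) / (2·ED·ER)
  ∠DER = 36.46°

Step 9: From SD = 6, SX = 19.7, DX = 15, by the inverse law of cosines:
  cos(∠DSX) = (SD² + SX² - DX²) / (2·SD·SX)
  ∠DSX = 32.57°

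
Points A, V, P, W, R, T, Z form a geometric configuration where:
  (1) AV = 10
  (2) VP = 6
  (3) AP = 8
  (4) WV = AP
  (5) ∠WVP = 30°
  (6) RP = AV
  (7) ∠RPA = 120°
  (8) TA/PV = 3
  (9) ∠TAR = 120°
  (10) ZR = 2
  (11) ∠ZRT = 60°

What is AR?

From the given relations: RP = AV = 10.
Step 1: By the law of cosines on triangle APR: AR² = 8² + 10² − 2·8·10·cos(120°) = 244, so AR = 2·√61.

Therefore, the length of AR = 2·√61.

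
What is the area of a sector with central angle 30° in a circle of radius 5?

Sector area = π(5²)(1/12) = 25*pi/12

25*pi/12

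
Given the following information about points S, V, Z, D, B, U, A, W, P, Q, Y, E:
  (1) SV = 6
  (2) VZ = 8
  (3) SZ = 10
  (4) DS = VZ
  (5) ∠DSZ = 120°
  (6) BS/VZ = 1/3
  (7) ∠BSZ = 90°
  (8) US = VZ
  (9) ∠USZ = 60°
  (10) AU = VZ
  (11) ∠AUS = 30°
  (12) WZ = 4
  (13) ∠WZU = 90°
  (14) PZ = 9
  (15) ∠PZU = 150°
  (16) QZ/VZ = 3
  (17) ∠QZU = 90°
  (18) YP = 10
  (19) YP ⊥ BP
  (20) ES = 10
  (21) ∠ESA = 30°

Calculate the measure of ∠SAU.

From the given relations: AU = VZ = 8; US = VZ = 8.
Step 1: By the law of cosines on triangle AUS: AS² = 8² + 8² − 2·8·8·cos(30°) = 17.15, so AS ≈ 4.14.
Step 2: By the inverse law of cosines on triangle SAU: cos(∠SAU) = (4.14² + 8² − 8²) / (2·4.14·8) = 17.15/66.26 = 0.2588, so ∠SAU = 75°.

Therefore, the measure of angle ∠SAU = 75°.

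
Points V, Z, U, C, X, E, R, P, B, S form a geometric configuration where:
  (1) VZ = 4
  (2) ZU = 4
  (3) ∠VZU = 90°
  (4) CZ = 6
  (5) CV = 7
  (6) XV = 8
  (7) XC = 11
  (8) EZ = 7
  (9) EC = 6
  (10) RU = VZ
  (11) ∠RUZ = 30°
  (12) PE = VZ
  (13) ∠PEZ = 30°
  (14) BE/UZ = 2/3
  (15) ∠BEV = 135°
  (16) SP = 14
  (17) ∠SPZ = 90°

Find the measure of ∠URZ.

From the given relations: RU = VZ = 4.
Step 1: By the law of cosines on triangle RUZ: RZ² = 4² + 4² − 2·4·4·cos(30°) = 4.29, so RZ ≈ 2.07.
Step 2: By the inverse law of cosines on triangle URZ: cos(∠URZ) = (4² + 2.07² − 4²) / (2·4·2.07) = 4.29/16.56 = 0.2588, so ∠URZ = 75°.

Therefore, the measure of angle ∠URZ = 75°.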